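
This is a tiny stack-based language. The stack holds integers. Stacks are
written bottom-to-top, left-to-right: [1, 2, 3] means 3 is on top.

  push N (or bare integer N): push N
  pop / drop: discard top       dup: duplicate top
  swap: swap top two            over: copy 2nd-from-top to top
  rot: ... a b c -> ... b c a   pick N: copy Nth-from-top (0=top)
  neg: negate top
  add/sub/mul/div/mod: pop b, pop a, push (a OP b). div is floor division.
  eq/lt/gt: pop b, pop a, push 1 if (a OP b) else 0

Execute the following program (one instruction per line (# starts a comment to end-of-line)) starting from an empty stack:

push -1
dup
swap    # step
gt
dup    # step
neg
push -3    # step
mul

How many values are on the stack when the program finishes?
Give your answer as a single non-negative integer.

After 'push -1': stack = [-1] (depth 1)
After 'dup': stack = [-1, -1] (depth 2)
After 'swap': stack = [-1, -1] (depth 2)
After 'gt': stack = [0] (depth 1)
After 'dup': stack = [0, 0] (depth 2)
After 'neg': stack = [0, 0] (depth 2)
After 'push -3': stack = [0, 0, -3] (depth 3)
After 'mul': stack = [0, 0] (depth 2)

Answer: 2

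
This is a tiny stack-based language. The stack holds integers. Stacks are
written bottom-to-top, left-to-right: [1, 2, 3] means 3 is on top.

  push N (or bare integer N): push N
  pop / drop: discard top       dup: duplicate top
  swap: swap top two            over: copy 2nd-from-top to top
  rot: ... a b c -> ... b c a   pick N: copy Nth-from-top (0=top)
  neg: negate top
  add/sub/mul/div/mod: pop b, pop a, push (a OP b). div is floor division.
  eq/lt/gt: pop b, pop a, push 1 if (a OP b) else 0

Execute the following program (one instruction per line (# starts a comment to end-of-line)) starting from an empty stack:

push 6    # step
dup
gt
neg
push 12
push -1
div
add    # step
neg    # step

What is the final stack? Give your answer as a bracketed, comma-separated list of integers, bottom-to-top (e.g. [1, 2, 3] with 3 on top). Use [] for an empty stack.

After 'push 6': [6]
After 'dup': [6, 6]
After 'gt': [0]
After 'neg': [0]
After 'push 12': [0, 12]
After 'push -1': [0, 12, -1]
After 'div': [0, -12]
After 'add': [-12]
After 'neg': [12]

Answer: [12]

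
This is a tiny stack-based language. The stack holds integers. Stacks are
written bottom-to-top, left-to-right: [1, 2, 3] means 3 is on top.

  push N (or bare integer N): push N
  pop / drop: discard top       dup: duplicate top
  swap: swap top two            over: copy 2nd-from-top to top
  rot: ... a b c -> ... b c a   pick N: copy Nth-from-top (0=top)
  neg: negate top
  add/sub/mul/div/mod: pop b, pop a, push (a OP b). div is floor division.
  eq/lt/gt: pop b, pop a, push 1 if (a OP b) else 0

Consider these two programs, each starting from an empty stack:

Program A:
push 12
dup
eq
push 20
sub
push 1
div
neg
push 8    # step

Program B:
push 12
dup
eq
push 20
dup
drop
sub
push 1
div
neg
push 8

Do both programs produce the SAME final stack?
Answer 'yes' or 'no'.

Program A trace:
  After 'push 12': [12]
  After 'dup': [12, 12]
  After 'eq': [1]
  After 'push 20': [1, 20]
  After 'sub': [-19]
  After 'push 1': [-19, 1]
  After 'div': [-19]
  After 'neg': [19]
  After 'push 8': [19, 8]
Program A final stack: [19, 8]

Program B trace:
  After 'push 12': [12]
  After 'dup': [12, 12]
  After 'eq': [1]
  After 'push 20': [1, 20]
  After 'dup': [1, 20, 20]
  After 'drop': [1, 20]
  After 'sub': [-19]
  After 'push 1': [-19, 1]
  After 'div': [-19]
  After 'neg': [19]
  After 'push 8': [19, 8]
Program B final stack: [19, 8]
Same: yes

Answer: yes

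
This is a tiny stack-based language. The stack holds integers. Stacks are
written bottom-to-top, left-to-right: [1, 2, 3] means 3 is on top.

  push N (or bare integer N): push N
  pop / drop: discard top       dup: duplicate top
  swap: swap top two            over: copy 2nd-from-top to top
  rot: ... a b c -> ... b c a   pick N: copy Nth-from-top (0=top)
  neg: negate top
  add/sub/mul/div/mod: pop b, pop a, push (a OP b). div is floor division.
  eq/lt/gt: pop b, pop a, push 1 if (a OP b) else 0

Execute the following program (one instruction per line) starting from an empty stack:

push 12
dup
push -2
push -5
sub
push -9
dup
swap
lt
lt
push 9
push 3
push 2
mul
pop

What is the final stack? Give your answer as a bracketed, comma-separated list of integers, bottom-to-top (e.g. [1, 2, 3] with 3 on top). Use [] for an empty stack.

Answer: [12, 12, 0, 9]

Derivation:
After 'push 12': [12]
After 'dup': [12, 12]
After 'push -2': [12, 12, -2]
After 'push -5': [12, 12, -2, -5]
After 'sub': [12, 12, 3]
After 'push -9': [12, 12, 3, -9]
After 'dup': [12, 12, 3, -9, -9]
After 'swap': [12, 12, 3, -9, -9]
After 'lt': [12, 12, 3, 0]
After 'lt': [12, 12, 0]
After 'push 9': [12, 12, 0, 9]
After 'push 3': [12, 12, 0, 9, 3]
After 'push 2': [12, 12, 0, 9, 3, 2]
After 'mul': [12, 12, 0, 9, 6]
After 'pop': [12, 12, 0, 9]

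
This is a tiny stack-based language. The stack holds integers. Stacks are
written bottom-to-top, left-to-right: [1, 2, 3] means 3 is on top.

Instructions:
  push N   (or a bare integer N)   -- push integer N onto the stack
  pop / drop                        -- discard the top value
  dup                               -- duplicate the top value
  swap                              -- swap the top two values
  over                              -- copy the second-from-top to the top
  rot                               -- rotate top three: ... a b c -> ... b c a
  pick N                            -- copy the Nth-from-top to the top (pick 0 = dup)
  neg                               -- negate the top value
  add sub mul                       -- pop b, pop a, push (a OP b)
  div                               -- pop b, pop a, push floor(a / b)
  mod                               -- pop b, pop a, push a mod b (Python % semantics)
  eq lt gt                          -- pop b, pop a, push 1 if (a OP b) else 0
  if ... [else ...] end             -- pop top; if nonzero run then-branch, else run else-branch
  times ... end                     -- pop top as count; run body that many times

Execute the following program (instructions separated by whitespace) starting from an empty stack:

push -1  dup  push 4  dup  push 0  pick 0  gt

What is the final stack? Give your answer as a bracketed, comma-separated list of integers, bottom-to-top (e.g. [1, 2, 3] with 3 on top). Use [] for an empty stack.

Answer: [-1, -1, 4, 4, 0]

Derivation:
After 'push -1': [-1]
After 'dup': [-1, -1]
After 'push 4': [-1, -1, 4]
After 'dup': [-1, -1, 4, 4]
After 'push 0': [-1, -1, 4, 4, 0]
After 'pick 0': [-1, -1, 4, 4, 0, 0]
After 'gt': [-1, -1, 4, 4, 0]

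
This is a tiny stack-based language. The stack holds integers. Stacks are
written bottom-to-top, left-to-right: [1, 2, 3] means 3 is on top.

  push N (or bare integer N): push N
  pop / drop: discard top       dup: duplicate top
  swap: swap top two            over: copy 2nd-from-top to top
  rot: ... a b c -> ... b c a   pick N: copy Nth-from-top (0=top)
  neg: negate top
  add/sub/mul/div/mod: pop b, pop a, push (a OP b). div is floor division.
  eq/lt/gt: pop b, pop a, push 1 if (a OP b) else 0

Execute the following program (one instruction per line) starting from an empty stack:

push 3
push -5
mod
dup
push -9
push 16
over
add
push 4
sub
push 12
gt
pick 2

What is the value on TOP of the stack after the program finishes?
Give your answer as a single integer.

After 'push 3': [3]
After 'push -5': [3, -5]
After 'mod': [-2]
After 'dup': [-2, -2]
After 'push -9': [-2, -2, -9]
After 'push 16': [-2, -2, -9, 16]
After 'over': [-2, -2, -9, 16, -9]
After 'add': [-2, -2, -9, 7]
After 'push 4': [-2, -2, -9, 7, 4]
After 'sub': [-2, -2, -9, 3]
After 'push 12': [-2, -2, -9, 3, 12]
After 'gt': [-2, -2, -9, 0]
After 'pick 2': [-2, -2, -9, 0, -2]

Answer: -2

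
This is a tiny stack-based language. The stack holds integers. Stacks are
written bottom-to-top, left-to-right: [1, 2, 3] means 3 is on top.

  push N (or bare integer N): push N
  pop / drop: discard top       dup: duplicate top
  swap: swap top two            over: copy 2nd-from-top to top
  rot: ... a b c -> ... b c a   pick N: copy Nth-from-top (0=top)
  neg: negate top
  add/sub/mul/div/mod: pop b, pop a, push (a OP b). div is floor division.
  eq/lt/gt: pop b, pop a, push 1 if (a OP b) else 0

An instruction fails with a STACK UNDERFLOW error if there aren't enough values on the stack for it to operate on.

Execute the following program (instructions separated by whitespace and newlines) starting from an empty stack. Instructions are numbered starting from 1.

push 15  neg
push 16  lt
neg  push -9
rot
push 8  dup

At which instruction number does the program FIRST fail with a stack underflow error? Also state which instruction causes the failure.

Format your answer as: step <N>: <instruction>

Step 1 ('push 15'): stack = [15], depth = 1
Step 2 ('neg'): stack = [-15], depth = 1
Step 3 ('push 16'): stack = [-15, 16], depth = 2
Step 4 ('lt'): stack = [1], depth = 1
Step 5 ('neg'): stack = [-1], depth = 1
Step 6 ('push -9'): stack = [-1, -9], depth = 2
Step 7 ('rot'): needs 3 value(s) but depth is 2 — STACK UNDERFLOW

Answer: step 7: rot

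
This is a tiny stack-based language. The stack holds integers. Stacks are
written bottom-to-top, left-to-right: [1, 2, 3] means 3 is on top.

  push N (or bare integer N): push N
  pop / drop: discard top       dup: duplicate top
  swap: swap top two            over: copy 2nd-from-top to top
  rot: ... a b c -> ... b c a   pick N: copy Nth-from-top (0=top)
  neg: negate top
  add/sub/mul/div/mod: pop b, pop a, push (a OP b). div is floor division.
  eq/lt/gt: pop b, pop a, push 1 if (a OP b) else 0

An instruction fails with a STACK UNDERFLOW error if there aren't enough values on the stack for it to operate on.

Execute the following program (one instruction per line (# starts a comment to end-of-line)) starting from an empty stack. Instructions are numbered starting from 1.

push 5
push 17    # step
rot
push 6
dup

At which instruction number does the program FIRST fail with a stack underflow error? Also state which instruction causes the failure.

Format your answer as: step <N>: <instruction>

Step 1 ('push 5'): stack = [5], depth = 1
Step 2 ('push 17'): stack = [5, 17], depth = 2
Step 3 ('rot'): needs 3 value(s) but depth is 2 — STACK UNDERFLOW

Answer: step 3: rot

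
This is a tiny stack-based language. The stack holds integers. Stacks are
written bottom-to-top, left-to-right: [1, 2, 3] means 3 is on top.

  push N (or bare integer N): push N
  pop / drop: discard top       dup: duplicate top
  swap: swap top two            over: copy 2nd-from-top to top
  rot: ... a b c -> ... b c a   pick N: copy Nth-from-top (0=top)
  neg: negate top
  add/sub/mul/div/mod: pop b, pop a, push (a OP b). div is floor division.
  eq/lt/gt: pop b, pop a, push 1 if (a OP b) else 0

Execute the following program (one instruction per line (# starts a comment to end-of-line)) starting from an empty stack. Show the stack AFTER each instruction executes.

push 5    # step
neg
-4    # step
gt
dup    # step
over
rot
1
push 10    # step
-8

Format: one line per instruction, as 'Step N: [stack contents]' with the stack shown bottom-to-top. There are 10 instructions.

Step 1: [5]
Step 2: [-5]
Step 3: [-5, -4]
Step 4: [0]
Step 5: [0, 0]
Step 6: [0, 0, 0]
Step 7: [0, 0, 0]
Step 8: [0, 0, 0, 1]
Step 9: [0, 0, 0, 1, 10]
Step 10: [0, 0, 0, 1, 10, -8]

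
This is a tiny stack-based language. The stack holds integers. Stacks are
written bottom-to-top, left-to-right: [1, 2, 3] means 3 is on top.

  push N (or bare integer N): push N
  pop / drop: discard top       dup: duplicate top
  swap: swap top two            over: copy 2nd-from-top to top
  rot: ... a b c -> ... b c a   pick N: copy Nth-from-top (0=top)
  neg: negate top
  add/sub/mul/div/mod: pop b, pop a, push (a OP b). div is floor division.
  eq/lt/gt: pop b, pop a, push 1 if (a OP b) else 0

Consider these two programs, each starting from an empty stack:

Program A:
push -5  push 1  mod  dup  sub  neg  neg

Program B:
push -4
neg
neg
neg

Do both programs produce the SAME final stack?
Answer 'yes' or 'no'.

Program A trace:
  After 'push -5': [-5]
  After 'push 1': [-5, 1]
  After 'mod': [0]
  After 'dup': [0, 0]
  After 'sub': [0]
  After 'neg': [0]
  After 'neg': [0]
Program A final stack: [0]

Program B trace:
  After 'push -4': [-4]
  After 'neg': [4]
  After 'neg': [-4]
  After 'neg': [4]
Program B final stack: [4]
Same: no

Answer: no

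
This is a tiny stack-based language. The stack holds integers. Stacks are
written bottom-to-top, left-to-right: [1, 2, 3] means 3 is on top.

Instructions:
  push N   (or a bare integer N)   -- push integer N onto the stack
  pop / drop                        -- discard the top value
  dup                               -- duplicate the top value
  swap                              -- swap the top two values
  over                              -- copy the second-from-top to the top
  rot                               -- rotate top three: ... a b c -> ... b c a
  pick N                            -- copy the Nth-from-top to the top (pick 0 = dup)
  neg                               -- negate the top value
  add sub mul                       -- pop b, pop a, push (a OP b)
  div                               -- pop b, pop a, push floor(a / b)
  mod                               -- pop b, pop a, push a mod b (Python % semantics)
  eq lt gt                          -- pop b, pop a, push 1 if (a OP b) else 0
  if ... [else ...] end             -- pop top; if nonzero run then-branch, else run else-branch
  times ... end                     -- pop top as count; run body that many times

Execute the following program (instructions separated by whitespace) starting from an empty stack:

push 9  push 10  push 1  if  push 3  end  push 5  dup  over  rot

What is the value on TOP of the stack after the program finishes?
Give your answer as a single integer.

After 'push 9': [9]
After 'push 10': [9, 10]
After 'push 1': [9, 10, 1]
After 'if': [9, 10]
After 'push 3': [9, 10, 3]
After 'push 5': [9, 10, 3, 5]
After 'dup': [9, 10, 3, 5, 5]
After 'over': [9, 10, 3, 5, 5, 5]
After 'rot': [9, 10, 3, 5, 5, 5]

Answer: 5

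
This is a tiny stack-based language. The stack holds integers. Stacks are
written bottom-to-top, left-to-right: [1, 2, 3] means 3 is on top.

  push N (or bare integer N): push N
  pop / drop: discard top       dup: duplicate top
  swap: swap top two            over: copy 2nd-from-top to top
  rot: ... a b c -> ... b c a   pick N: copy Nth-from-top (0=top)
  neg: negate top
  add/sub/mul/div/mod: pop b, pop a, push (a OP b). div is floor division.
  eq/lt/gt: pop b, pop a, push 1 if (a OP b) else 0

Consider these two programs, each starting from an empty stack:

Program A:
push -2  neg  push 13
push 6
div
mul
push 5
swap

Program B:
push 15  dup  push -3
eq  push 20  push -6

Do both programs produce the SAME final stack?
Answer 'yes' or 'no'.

Answer: no

Derivation:
Program A trace:
  After 'push -2': [-2]
  After 'neg': [2]
  After 'push 13': [2, 13]
  After 'push 6': [2, 13, 6]
  After 'div': [2, 2]
  After 'mul': [4]
  After 'push 5': [4, 5]
  After 'swap': [5, 4]
Program A final stack: [5, 4]

Program B trace:
  After 'push 15': [15]
  After 'dup': [15, 15]
  After 'push -3': [15, 15, -3]
  After 'eq': [15, 0]
  After 'push 20': [15, 0, 20]
  After 'push -6': [15, 0, 20, -6]
Program B final stack: [15, 0, 20, -6]
Same: no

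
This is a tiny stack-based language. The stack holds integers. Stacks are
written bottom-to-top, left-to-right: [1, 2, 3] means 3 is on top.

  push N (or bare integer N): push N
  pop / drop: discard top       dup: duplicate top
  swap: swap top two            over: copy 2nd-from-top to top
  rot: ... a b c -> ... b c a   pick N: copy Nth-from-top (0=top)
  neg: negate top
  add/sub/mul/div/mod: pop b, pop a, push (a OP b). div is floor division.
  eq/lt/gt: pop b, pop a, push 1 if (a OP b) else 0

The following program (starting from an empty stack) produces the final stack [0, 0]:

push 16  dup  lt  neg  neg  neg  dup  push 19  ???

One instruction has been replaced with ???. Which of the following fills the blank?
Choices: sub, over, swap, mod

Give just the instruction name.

Answer: mod

Derivation:
Stack before ???: [0, 0, 19]
Stack after ???:  [0, 0]
Checking each choice:
  sub: produces [0, -19]
  over: produces [0, 0, 19, 0]
  swap: produces [0, 19, 0]
  mod: MATCH


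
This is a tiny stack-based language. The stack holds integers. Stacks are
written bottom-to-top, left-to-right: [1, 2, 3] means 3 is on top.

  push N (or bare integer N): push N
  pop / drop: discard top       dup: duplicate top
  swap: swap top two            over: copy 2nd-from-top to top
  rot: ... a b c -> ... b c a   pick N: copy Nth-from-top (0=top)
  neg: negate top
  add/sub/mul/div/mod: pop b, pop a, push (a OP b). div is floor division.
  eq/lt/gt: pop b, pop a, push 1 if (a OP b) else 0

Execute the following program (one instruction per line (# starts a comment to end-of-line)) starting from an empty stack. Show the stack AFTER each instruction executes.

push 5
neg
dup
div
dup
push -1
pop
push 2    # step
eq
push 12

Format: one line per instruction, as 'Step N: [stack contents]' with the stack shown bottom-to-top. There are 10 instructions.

Step 1: [5]
Step 2: [-5]
Step 3: [-5, -5]
Step 4: [1]
Step 5: [1, 1]
Step 6: [1, 1, -1]
Step 7: [1, 1]
Step 8: [1, 1, 2]
Step 9: [1, 0]
Step 10: [1, 0, 12]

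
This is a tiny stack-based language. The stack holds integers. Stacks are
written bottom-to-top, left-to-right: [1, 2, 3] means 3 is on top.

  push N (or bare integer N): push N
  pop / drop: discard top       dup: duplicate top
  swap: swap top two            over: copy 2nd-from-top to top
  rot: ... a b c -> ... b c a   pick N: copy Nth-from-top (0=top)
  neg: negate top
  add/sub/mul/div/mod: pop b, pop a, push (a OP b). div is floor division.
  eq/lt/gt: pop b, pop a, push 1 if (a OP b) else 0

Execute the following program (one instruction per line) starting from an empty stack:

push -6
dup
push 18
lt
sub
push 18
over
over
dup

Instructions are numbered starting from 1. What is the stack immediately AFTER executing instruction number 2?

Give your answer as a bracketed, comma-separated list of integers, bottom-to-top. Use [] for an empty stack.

Answer: [-6, -6]

Derivation:
Step 1 ('push -6'): [-6]
Step 2 ('dup'): [-6, -6]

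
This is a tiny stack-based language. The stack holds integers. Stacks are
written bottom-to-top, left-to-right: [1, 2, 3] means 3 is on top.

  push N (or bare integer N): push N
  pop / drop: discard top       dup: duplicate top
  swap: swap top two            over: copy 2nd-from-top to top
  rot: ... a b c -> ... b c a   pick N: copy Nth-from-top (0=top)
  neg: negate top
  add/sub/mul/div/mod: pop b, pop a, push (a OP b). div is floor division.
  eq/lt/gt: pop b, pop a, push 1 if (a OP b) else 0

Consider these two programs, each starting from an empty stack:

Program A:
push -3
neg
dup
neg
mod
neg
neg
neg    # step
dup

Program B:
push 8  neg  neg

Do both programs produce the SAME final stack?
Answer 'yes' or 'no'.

Answer: no

Derivation:
Program A trace:
  After 'push -3': [-3]
  After 'neg': [3]
  After 'dup': [3, 3]
  After 'neg': [3, -3]
  After 'mod': [0]
  After 'neg': [0]
  After 'neg': [0]
  After 'neg': [0]
  After 'dup': [0, 0]
Program A final stack: [0, 0]

Program B trace:
  After 'push 8': [8]
  After 'neg': [-8]
  After 'neg': [8]
Program B final stack: [8]
Same: no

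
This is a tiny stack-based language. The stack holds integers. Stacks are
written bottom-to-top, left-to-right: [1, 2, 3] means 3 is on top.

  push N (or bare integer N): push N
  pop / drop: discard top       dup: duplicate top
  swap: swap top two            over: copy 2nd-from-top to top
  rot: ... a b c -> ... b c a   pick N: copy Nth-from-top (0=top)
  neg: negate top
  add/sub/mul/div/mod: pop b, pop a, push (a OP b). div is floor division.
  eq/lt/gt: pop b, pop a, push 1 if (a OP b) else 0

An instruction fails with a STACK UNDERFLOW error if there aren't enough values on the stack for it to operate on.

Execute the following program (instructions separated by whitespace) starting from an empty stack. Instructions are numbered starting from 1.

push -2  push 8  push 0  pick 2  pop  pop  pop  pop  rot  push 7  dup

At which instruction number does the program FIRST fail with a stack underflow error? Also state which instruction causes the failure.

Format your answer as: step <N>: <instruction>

Step 1 ('push -2'): stack = [-2], depth = 1
Step 2 ('push 8'): stack = [-2, 8], depth = 2
Step 3 ('push 0'): stack = [-2, 8, 0], depth = 3
Step 4 ('pick 2'): stack = [-2, 8, 0, -2], depth = 4
Step 5 ('pop'): stack = [-2, 8, 0], depth = 3
Step 6 ('pop'): stack = [-2, 8], depth = 2
Step 7 ('pop'): stack = [-2], depth = 1
Step 8 ('pop'): stack = [], depth = 0
Step 9 ('rot'): needs 3 value(s) but depth is 0 — STACK UNDERFLOW

Answer: step 9: rot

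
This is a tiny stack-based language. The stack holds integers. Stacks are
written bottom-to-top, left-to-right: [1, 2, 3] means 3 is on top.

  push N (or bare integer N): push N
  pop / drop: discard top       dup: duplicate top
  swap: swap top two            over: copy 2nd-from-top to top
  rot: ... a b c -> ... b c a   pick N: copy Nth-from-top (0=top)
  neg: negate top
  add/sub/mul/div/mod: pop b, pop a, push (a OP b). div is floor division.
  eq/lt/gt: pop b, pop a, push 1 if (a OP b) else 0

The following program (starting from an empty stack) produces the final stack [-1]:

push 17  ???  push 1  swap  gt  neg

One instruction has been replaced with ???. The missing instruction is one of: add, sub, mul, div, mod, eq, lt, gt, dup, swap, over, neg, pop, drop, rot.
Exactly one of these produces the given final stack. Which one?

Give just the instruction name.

Answer: neg

Derivation:
Stack before ???: [17]
Stack after ???:  [-17]
The instruction that transforms [17] -> [-17] is: neg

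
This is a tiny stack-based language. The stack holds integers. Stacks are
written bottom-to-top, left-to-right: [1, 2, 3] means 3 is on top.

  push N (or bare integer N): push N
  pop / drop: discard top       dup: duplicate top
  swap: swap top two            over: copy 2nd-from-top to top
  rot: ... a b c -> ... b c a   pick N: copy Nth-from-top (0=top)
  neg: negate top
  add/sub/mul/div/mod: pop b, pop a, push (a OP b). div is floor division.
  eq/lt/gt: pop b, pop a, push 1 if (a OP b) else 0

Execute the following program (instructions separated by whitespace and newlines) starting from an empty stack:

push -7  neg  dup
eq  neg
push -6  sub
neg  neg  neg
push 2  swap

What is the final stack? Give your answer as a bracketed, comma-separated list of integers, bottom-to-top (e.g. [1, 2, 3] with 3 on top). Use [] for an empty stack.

After 'push -7': [-7]
After 'neg': [7]
After 'dup': [7, 7]
After 'eq': [1]
After 'neg': [-1]
After 'push -6': [-1, -6]
After 'sub': [5]
After 'neg': [-5]
After 'neg': [5]
After 'neg': [-5]
After 'push 2': [-5, 2]
After 'swap': [2, -5]

Answer: [2, -5]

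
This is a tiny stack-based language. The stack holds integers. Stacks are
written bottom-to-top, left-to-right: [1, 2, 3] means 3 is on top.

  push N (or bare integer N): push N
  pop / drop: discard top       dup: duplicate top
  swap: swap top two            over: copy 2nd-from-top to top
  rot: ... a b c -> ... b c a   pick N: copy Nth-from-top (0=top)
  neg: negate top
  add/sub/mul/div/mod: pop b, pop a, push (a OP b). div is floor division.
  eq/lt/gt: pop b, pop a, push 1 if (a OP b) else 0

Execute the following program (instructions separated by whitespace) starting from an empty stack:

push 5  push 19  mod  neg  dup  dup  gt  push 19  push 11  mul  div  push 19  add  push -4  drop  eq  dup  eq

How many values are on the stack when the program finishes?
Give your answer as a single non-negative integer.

Answer: 1

Derivation:
After 'push 5': stack = [5] (depth 1)
After 'push 19': stack = [5, 19] (depth 2)
After 'mod': stack = [5] (depth 1)
After 'neg': stack = [-5] (depth 1)
After 'dup': stack = [-5, -5] (depth 2)
After 'dup': stack = [-5, -5, -5] (depth 3)
After 'gt': stack = [-5, 0] (depth 2)
After 'push 19': stack = [-5, 0, 19] (depth 3)
After 'push 11': stack = [-5, 0, 19, 11] (depth 4)
After 'mul': stack = [-5, 0, 209] (depth 3)
After 'div': stack = [-5, 0] (depth 2)
After 'push 19': stack = [-5, 0, 19] (depth 3)
After 'add': stack = [-5, 19] (depth 2)
After 'push -4': stack = [-5, 19, -4] (depth 3)
After 'drop': stack = [-5, 19] (depth 2)
After 'eq': stack = [0] (depth 1)
After 'dup': stack = [0, 0] (depth 2)
After 'eq': stack = [1] (depth 1)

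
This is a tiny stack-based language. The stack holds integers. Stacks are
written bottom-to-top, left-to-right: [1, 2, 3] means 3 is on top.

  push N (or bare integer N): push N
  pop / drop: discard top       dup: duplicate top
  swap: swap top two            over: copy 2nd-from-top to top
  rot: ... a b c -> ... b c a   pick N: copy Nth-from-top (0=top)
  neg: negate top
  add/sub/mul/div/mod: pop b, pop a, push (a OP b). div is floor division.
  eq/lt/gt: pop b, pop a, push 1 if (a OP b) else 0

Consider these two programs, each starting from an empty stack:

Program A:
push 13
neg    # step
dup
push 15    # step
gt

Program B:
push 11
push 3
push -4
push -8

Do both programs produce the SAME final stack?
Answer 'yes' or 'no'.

Program A trace:
  After 'push 13': [13]
  After 'neg': [-13]
  After 'dup': [-13, -13]
  After 'push 15': [-13, -13, 15]
  After 'gt': [-13, 0]
Program A final stack: [-13, 0]

Program B trace:
  After 'push 11': [11]
  After 'push 3': [11, 3]
  After 'push -4': [11, 3, -4]
  After 'push -8': [11, 3, -4, -8]
Program B final stack: [11, 3, -4, -8]
Same: no

Answer: no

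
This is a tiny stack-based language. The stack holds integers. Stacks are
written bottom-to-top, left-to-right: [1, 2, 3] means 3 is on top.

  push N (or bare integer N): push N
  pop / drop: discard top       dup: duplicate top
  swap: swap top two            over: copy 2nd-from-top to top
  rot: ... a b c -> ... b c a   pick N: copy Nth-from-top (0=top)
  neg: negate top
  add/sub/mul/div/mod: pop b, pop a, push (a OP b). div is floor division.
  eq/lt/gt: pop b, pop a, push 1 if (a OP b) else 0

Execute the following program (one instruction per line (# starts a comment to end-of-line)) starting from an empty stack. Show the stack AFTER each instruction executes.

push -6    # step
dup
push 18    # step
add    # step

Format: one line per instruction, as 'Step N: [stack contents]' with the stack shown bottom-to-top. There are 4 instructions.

Step 1: [-6]
Step 2: [-6, -6]
Step 3: [-6, -6, 18]
Step 4: [-6, 12]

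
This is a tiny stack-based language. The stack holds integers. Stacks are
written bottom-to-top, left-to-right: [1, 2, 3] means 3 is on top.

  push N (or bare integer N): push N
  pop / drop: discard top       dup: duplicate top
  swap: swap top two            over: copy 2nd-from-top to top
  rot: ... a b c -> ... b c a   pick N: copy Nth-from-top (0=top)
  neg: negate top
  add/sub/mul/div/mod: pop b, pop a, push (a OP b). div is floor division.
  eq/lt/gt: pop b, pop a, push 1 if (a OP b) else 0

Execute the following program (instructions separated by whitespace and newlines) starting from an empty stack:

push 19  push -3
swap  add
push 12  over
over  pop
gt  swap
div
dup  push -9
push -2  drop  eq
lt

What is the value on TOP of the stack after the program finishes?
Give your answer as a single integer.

Answer: 0

Derivation:
After 'push 19': [19]
After 'push -3': [19, -3]
After 'swap': [-3, 19]
After 'add': [16]
After 'push 12': [16, 12]
After 'over': [16, 12, 16]
After 'over': [16, 12, 16, 12]
After 'pop': [16, 12, 16]
After 'gt': [16, 0]
After 'swap': [0, 16]
After 'div': [0]
After 'dup': [0, 0]
After 'push -9': [0, 0, -9]
After 'push -2': [0, 0, -9, -2]
After 'drop': [0, 0, -9]
After 'eq': [0, 0]
After 'lt': [0]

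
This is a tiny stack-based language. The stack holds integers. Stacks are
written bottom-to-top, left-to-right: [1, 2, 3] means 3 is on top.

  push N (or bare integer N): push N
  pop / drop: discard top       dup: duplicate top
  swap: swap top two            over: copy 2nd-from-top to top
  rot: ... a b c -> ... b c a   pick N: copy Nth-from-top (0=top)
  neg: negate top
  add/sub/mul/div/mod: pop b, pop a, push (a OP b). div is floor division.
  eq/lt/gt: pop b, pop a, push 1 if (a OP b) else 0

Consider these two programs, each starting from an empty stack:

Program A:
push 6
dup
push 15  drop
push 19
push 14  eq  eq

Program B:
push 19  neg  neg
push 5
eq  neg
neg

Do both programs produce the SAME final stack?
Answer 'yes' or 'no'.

Program A trace:
  After 'push 6': [6]
  After 'dup': [6, 6]
  After 'push 15': [6, 6, 15]
  After 'drop': [6, 6]
  After 'push 19': [6, 6, 19]
  After 'push 14': [6, 6, 19, 14]
  After 'eq': [6, 6, 0]
  After 'eq': [6, 0]
Program A final stack: [6, 0]

Program B trace:
  After 'push 19': [19]
  After 'neg': [-19]
  After 'neg': [19]
  After 'push 5': [19, 5]
  After 'eq': [0]
  After 'neg': [0]
  After 'neg': [0]
Program B final stack: [0]
Same: no

Answer: no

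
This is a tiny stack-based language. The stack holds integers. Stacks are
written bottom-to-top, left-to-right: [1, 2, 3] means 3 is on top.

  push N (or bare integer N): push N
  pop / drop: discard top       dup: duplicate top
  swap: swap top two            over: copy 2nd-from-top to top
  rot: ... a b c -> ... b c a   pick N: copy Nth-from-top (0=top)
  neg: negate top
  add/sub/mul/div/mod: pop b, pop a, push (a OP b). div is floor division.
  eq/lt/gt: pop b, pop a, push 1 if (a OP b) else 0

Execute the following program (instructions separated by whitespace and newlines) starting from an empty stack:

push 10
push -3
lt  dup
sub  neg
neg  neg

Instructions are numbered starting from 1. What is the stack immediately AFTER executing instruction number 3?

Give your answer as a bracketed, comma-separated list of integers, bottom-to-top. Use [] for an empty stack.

Step 1 ('push 10'): [10]
Step 2 ('push -3'): [10, -3]
Step 3 ('lt'): [0]

Answer: [0]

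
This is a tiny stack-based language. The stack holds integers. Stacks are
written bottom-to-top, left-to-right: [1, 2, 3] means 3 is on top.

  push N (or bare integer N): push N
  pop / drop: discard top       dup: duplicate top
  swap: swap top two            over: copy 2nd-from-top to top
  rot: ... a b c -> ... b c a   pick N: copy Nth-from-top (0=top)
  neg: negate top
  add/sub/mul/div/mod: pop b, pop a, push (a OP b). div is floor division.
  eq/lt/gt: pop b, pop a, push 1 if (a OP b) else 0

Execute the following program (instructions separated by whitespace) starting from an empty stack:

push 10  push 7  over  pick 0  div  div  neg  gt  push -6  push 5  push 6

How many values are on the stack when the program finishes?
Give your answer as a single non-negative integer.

Answer: 4

Derivation:
After 'push 10': stack = [10] (depth 1)
After 'push 7': stack = [10, 7] (depth 2)
After 'over': stack = [10, 7, 10] (depth 3)
After 'pick 0': stack = [10, 7, 10, 10] (depth 4)
After 'div': stack = [10, 7, 1] (depth 3)
After 'div': stack = [10, 7] (depth 2)
After 'neg': stack = [10, -7] (depth 2)
After 'gt': stack = [1] (depth 1)
After 'push -6': stack = [1, -6] (depth 2)
After 'push 5': stack = [1, -6, 5] (depth 3)
After 'push 6': stack = [1, -6, 5, 6] (depth 4)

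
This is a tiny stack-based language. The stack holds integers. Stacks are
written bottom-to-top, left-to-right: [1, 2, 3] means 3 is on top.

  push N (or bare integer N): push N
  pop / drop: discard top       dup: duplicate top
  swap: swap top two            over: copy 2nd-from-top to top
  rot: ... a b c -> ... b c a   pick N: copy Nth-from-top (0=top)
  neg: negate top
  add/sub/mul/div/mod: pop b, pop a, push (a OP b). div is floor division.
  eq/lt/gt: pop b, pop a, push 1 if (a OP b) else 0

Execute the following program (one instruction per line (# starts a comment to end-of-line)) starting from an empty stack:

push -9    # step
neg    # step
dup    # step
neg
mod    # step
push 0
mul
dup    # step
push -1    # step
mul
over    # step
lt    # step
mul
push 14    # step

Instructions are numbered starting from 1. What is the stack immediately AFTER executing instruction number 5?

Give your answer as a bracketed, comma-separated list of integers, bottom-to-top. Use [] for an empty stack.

Step 1 ('push -9'): [-9]
Step 2 ('neg'): [9]
Step 3 ('dup'): [9, 9]
Step 4 ('neg'): [9, -9]
Step 5 ('mod'): [0]

Answer: [0]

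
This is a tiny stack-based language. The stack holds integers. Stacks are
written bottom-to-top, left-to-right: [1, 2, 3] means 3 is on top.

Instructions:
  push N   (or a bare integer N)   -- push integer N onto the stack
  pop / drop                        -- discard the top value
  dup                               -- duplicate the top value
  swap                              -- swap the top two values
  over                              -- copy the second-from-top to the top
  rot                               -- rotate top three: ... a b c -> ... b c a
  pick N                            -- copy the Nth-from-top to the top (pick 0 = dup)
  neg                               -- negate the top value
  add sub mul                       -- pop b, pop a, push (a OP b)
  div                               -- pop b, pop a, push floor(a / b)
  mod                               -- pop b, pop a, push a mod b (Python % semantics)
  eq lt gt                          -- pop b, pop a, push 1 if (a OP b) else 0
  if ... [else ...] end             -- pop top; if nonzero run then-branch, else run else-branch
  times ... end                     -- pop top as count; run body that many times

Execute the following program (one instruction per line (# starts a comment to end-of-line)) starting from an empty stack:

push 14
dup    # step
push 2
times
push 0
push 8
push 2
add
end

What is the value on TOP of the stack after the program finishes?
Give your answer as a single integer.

Answer: 10

Derivation:
After 'push 14': [14]
After 'dup': [14, 14]
After 'push 2': [14, 14, 2]
After 'times': [14, 14]
After 'push 0': [14, 14, 0]
After 'push 8': [14, 14, 0, 8]
After 'push 2': [14, 14, 0, 8, 2]
After 'add': [14, 14, 0, 10]
After 'push 0': [14, 14, 0, 10, 0]
After 'push 8': [14, 14, 0, 10, 0, 8]
After 'push 2': [14, 14, 0, 10, 0, 8, 2]
After 'add': [14, 14, 0, 10, 0, 10]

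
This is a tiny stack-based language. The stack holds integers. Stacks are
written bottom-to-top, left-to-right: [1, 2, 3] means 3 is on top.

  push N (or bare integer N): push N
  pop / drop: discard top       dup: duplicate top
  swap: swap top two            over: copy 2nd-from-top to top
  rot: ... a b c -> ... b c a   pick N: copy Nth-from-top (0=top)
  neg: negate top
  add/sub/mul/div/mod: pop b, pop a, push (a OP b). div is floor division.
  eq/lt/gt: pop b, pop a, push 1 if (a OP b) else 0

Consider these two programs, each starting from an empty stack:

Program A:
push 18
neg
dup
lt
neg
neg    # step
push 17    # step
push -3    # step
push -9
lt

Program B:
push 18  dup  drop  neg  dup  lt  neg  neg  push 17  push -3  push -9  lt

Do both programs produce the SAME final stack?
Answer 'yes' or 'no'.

Answer: yes

Derivation:
Program A trace:
  After 'push 18': [18]
  After 'neg': [-18]
  After 'dup': [-18, -18]
  After 'lt': [0]
  After 'neg': [0]
  After 'neg': [0]
  After 'push 17': [0, 17]
  After 'push -3': [0, 17, -3]
  After 'push -9': [0, 17, -3, -9]
  After 'lt': [0, 17, 0]
Program A final stack: [0, 17, 0]

Program B trace:
  After 'push 18': [18]
  After 'dup': [18, 18]
  After 'drop': [18]
  After 'neg': [-18]
  After 'dup': [-18, -18]
  After 'lt': [0]
  After 'neg': [0]
  After 'neg': [0]
  After 'push 17': [0, 17]
  After 'push -3': [0, 17, -3]
  After 'push -9': [0, 17, -3, -9]
  After 'lt': [0, 17, 0]
Program B final stack: [0, 17, 0]
Same: yes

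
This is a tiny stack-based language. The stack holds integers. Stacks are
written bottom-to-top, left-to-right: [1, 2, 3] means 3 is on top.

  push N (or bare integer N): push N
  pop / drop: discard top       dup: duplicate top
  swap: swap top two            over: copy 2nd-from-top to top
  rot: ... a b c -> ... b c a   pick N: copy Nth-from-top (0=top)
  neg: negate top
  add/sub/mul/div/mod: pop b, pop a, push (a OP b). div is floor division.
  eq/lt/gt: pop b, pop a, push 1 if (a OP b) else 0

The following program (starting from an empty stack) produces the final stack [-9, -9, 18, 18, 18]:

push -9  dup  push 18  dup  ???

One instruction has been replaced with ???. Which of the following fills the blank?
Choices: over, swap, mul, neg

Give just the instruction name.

Answer: over

Derivation:
Stack before ???: [-9, -9, 18, 18]
Stack after ???:  [-9, -9, 18, 18, 18]
Checking each choice:
  over: MATCH
  swap: produces [-9, -9, 18, 18]
  mul: produces [-9, -9, 324]
  neg: produces [-9, -9, 18, -18]


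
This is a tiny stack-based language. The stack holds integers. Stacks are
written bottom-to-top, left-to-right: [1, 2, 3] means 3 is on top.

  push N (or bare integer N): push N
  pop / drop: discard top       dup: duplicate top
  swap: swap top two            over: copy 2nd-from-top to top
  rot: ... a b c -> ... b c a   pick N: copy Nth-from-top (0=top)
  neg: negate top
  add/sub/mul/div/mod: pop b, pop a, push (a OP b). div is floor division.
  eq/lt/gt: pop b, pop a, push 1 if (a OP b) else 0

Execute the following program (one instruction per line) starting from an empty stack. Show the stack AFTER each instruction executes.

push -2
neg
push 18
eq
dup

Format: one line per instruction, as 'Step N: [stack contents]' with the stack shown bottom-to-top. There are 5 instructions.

Step 1: [-2]
Step 2: [2]
Step 3: [2, 18]
Step 4: [0]
Step 5: [0, 0]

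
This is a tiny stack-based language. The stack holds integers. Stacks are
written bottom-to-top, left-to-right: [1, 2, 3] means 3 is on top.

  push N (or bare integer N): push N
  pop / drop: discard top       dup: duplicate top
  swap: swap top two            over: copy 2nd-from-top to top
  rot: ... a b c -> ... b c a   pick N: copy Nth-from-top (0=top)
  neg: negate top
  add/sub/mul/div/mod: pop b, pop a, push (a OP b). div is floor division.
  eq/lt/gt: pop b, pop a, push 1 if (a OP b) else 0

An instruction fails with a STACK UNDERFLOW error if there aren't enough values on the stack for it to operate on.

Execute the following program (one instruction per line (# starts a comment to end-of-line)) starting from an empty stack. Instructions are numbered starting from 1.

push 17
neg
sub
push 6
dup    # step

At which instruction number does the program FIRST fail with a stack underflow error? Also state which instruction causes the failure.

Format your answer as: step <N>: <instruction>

Answer: step 3: sub

Derivation:
Step 1 ('push 17'): stack = [17], depth = 1
Step 2 ('neg'): stack = [-17], depth = 1
Step 3 ('sub'): needs 2 value(s) but depth is 1 — STACK UNDERFLOW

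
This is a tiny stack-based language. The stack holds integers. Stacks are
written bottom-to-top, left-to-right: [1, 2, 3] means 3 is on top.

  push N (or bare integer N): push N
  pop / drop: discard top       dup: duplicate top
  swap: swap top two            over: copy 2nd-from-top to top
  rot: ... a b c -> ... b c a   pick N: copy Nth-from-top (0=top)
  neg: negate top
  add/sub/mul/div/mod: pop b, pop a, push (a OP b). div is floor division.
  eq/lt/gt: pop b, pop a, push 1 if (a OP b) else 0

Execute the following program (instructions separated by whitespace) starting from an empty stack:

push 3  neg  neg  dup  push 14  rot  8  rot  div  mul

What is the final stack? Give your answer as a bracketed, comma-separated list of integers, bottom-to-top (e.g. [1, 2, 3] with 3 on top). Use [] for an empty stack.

Answer: [3, 0]

Derivation:
After 'push 3': [3]
After 'neg': [-3]
After 'neg': [3]
After 'dup': [3, 3]
After 'push 14': [3, 3, 14]
After 'rot': [3, 14, 3]
After 'push 8': [3, 14, 3, 8]
After 'rot': [3, 3, 8, 14]
After 'div': [3, 3, 0]
After 'mul': [3, 0]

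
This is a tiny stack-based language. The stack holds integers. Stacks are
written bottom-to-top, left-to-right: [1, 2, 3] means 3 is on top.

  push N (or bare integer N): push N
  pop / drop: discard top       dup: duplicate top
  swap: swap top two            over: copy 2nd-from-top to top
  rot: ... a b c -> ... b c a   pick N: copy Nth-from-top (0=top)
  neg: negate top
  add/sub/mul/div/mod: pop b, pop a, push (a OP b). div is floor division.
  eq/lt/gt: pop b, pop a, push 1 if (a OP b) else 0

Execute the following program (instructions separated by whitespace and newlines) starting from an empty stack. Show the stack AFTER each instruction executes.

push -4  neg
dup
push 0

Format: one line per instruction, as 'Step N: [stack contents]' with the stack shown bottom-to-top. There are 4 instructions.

Step 1: [-4]
Step 2: [4]
Step 3: [4, 4]
Step 4: [4, 4, 0]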